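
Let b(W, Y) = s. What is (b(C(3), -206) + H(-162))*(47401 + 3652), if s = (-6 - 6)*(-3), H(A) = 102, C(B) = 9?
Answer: 7045314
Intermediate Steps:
s = 36 (s = -12*(-3) = 36)
b(W, Y) = 36
(b(C(3), -206) + H(-162))*(47401 + 3652) = (36 + 102)*(47401 + 3652) = 138*51053 = 7045314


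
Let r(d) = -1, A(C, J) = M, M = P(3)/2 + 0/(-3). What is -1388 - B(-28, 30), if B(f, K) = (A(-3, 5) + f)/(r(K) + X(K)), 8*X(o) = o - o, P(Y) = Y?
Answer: -2829/2 ≈ -1414.5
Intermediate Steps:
X(o) = 0 (X(o) = (o - o)/8 = (1/8)*0 = 0)
M = 3/2 (M = 3/2 + 0/(-3) = 3*(1/2) + 0*(-1/3) = 3/2 + 0 = 3/2 ≈ 1.5000)
A(C, J) = 3/2
B(f, K) = -3/2 - f (B(f, K) = (3/2 + f)/(-1 + 0) = (3/2 + f)/(-1) = (3/2 + f)*(-1) = -3/2 - f)
-1388 - B(-28, 30) = -1388 - (-3/2 - 1*(-28)) = -1388 - (-3/2 + 28) = -1388 - 1*53/2 = -1388 - 53/2 = -2829/2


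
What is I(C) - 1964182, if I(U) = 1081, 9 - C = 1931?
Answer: -1963101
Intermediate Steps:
C = -1922 (C = 9 - 1*1931 = 9 - 1931 = -1922)
I(C) - 1964182 = 1081 - 1964182 = -1963101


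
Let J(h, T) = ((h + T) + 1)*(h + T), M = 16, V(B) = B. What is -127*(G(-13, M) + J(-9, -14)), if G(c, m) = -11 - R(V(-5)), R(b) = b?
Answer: -63500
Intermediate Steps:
J(h, T) = (T + h)*(1 + T + h) (J(h, T) = ((T + h) + 1)*(T + h) = (1 + T + h)*(T + h) = (T + h)*(1 + T + h))
G(c, m) = -6 (G(c, m) = -11 - 1*(-5) = -11 + 5 = -6)
-127*(G(-13, M) + J(-9, -14)) = -127*(-6 + (-14 - 9 + (-14)**2 + (-9)**2 + 2*(-14)*(-9))) = -127*(-6 + (-14 - 9 + 196 + 81 + 252)) = -127*(-6 + 506) = -127*500 = -63500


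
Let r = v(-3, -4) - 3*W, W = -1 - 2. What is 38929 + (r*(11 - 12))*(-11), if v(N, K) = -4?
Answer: 38984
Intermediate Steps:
W = -3
r = 5 (r = -4 - 3*(-3) = -4 + 9 = 5)
38929 + (r*(11 - 12))*(-11) = 38929 + (5*(11 - 12))*(-11) = 38929 + (5*(-1))*(-11) = 38929 - 5*(-11) = 38929 + 55 = 38984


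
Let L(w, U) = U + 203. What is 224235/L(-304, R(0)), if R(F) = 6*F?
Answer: 224235/203 ≈ 1104.6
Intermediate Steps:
L(w, U) = 203 + U
224235/L(-304, R(0)) = 224235/(203 + 6*0) = 224235/(203 + 0) = 224235/203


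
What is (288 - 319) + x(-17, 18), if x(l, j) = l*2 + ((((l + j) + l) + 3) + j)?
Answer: -60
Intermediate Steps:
x(l, j) = 3 + 2*j + 4*l (x(l, j) = 2*l + ((((j + l) + l) + 3) + j) = 2*l + (((j + 2*l) + 3) + j) = 2*l + ((3 + j + 2*l) + j) = 2*l + (3 + 2*j + 2*l) = 3 + 2*j + 4*l)
(288 - 319) + x(-17, 18) = (288 - 319) + (3 + 2*18 + 4*(-17)) = -31 + (3 + 36 - 68) = -31 - 29 = -60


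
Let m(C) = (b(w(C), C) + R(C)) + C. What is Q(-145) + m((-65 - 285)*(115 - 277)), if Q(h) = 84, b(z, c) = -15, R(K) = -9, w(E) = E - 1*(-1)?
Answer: 56760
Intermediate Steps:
w(E) = 1 + E (w(E) = E + 1 = 1 + E)
m(C) = -24 + C (m(C) = (-15 - 9) + C = -24 + C)
Q(-145) + m((-65 - 285)*(115 - 277)) = 84 + (-24 + (-65 - 285)*(115 - 277)) = 84 + (-24 - 350*(-162)) = 84 + (-24 + 56700) = 84 + 56676 = 56760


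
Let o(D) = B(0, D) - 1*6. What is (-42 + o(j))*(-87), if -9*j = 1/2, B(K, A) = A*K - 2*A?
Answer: 12499/3 ≈ 4166.3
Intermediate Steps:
B(K, A) = -2*A + A*K
j = -1/18 (j = -1/(9*2) = -⅑*½ = -1/18 ≈ -0.055556)
o(D) = -6 - 2*D (o(D) = D*(-2 + 0) - 1*6 = D*(-2) - 6 = -2*D - 6 = -6 - 2*D)
(-42 + o(j))*(-87) = (-42 + (-6 - 2*(-1/18)))*(-87) = (-42 + (-6 + ⅑))*(-87) = (-42 - 53/9)*(-87) = -431/9*(-87) = 12499/3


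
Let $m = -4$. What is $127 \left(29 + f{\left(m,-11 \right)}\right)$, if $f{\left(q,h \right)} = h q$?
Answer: $9271$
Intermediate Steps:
$127 \left(29 + f{\left(m,-11 \right)}\right) = 127 \left(29 - -44\right) = 127 \left(29 + 44\right) = 127 \cdot 73 = 9271$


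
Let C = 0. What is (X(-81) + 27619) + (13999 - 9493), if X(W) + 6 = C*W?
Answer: 32119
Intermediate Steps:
X(W) = -6 (X(W) = -6 + 0*W = -6 + 0 = -6)
(X(-81) + 27619) + (13999 - 9493) = (-6 + 27619) + (13999 - 9493) = 27613 + 4506 = 32119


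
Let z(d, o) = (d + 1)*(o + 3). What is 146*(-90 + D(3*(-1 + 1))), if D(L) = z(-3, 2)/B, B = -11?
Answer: -143080/11 ≈ -13007.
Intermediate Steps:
z(d, o) = (1 + d)*(3 + o)
D(L) = 10/11 (D(L) = (3 + 2 + 3*(-3) - 3*2)/(-11) = (3 + 2 - 9 - 6)*(-1/11) = -10*(-1/11) = 10/11)
146*(-90 + D(3*(-1 + 1))) = 146*(-90 + 10/11) = 146*(-980/11) = -143080/11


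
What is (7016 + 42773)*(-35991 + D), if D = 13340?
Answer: -1127770639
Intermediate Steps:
(7016 + 42773)*(-35991 + D) = (7016 + 42773)*(-35991 + 13340) = 49789*(-22651) = -1127770639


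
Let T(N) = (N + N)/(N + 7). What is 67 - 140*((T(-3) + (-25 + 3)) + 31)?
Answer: -983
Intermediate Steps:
T(N) = 2*N/(7 + N) (T(N) = (2*N)/(7 + N) = 2*N/(7 + N))
67 - 140*((T(-3) + (-25 + 3)) + 31) = 67 - 140*((2*(-3)/(7 - 3) + (-25 + 3)) + 31) = 67 - 140*((2*(-3)/4 - 22) + 31) = 67 - 140*((2*(-3)*(1/4) - 22) + 31) = 67 - 140*((-3/2 - 22) + 31) = 67 - 140*(-47/2 + 31) = 67 - 140*15/2 = 67 - 1050 = -983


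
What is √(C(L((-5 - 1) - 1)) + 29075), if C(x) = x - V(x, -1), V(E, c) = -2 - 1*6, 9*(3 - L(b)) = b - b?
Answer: √29086 ≈ 170.55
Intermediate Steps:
L(b) = 3 (L(b) = 3 - (b - b)/9 = 3 - ⅑*0 = 3 + 0 = 3)
V(E, c) = -8 (V(E, c) = -2 - 6 = -8)
C(x) = 8 + x (C(x) = x - 1*(-8) = x + 8 = 8 + x)
√(C(L((-5 - 1) - 1)) + 29075) = √((8 + 3) + 29075) = √(11 + 29075) = √29086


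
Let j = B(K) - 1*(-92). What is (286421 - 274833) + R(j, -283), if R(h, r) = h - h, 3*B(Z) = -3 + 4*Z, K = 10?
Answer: 11588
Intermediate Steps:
B(Z) = -1 + 4*Z/3 (B(Z) = (-3 + 4*Z)/3 = -1 + 4*Z/3)
j = 313/3 (j = (-1 + (4/3)*10) - 1*(-92) = (-1 + 40/3) + 92 = 37/3 + 92 = 313/3 ≈ 104.33)
R(h, r) = 0
(286421 - 274833) + R(j, -283) = (286421 - 274833) + 0 = 11588 + 0 = 11588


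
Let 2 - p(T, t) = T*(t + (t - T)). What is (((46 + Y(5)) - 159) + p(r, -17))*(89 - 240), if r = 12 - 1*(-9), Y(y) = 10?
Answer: -159154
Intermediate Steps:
r = 21 (r = 12 + 9 = 21)
p(T, t) = 2 - T*(-T + 2*t) (p(T, t) = 2 - T*(t + (t - T)) = 2 - T*(-T + 2*t))
(((46 + Y(5)) - 159) + p(r, -17))*(89 - 240) = (((46 + 10) - 159) + (2 + 21² - 2*21*(-17)))*(89 - 240) = ((56 - 159) + (2 + 441 + 714))*(-151) = (-103 + 1157)*(-151) = 1054*(-151) = -159154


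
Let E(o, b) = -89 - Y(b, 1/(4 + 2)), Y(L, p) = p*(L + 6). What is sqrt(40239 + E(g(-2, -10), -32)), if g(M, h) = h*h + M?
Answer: sqrt(361389)/3 ≈ 200.39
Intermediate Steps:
Y(L, p) = p*(6 + L)
g(M, h) = M + h**2 (g(M, h) = h**2 + M = M + h**2)
E(o, b) = -90 - b/6 (E(o, b) = -89 - (6 + b)/(4 + 2) = -89 - (6 + b)/6 = -89 - (1 + b/6) = -89 + (-1 - b/6) = -90 - b/6)
sqrt(40239 + E(g(-2, -10), -32)) = sqrt(40239 + (-90 - 1/6*(-32))) = sqrt(40239 + (-90 + 16/3)) = sqrt(40239 - 254/3) = sqrt(120463/3) = sqrt(361389)/3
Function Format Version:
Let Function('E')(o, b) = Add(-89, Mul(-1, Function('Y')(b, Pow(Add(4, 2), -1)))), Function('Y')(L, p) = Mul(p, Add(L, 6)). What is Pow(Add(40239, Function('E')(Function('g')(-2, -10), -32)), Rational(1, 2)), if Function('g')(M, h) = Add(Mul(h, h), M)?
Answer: Mul(Rational(1, 3), Pow(361389, Rational(1, 2))) ≈ 200.39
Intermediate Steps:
Function('Y')(L, p) = Mul(p, Add(6, L))
Function('g')(M, h) = Add(M, Pow(h, 2)) (Function('g')(M, h) = Add(Pow(h, 2), M) = Add(M, Pow(h, 2)))
Function('E')(o, b) = Add(-90, Mul(Rational(-1, 6), b)) (Function('E')(o, b) = Add(-89, Mul(-1, Mul(Pow(Add(4, 2), -1), Add(6, b)))) = Add(-89, Mul(-1, Mul(Pow(6, -1), Add(6, b)))) = Add(-89, Mul(-1, Mul(Rational(1, 6), Add(6, b)))) = Add(-89, Mul(-1, Add(1, Mul(Rational(1, 6), b)))) = Add(-89, Add(-1, Mul(Rational(-1, 6), b))) = Add(-90, Mul(Rational(-1, 6), b)))
Pow(Add(40239, Function('E')(Function('g')(-2, -10), -32)), Rational(1, 2)) = Pow(Add(40239, Add(-90, Mul(Rational(-1, 6), -32))), Rational(1, 2)) = Pow(Add(40239, Add(-90, Rational(16, 3))), Rational(1, 2)) = Pow(Add(40239, Rational(-254, 3)), Rational(1, 2)) = Pow(Rational(120463, 3), Rational(1, 2)) = Mul(Rational(1, 3), Pow(361389, Rational(1, 2)))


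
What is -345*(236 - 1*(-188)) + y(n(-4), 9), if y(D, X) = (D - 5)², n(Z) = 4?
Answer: -146279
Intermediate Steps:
y(D, X) = (-5 + D)²
-345*(236 - 1*(-188)) + y(n(-4), 9) = -345*(236 - 1*(-188)) + (-5 + 4)² = -345*(236 + 188) + (-1)² = -345*424 + 1 = -146280 + 1 = -146279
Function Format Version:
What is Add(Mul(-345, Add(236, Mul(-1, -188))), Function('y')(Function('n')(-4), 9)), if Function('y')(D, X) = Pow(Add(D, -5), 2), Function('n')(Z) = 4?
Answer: -146279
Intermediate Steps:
Function('y')(D, X) = Pow(Add(-5, D), 2)
Add(Mul(-345, Add(236, Mul(-1, -188))), Function('y')(Function('n')(-4), 9)) = Add(Mul(-345, Add(236, Mul(-1, -188))), Pow(Add(-5, 4), 2)) = Add(Mul(-345, Add(236, 188)), Pow(-1, 2)) = Add(Mul(-345, 424), 1) = Add(-146280, 1) = -146279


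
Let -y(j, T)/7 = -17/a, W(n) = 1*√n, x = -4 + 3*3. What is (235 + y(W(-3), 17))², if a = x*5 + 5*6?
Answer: 170145936/3025 ≈ 56247.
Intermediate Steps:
x = 5 (x = -4 + 9 = 5)
W(n) = √n
a = 55 (a = 5*5 + 5*6 = 25 + 30 = 55)
y(j, T) = 119/55 (y(j, T) = -(-119)/55 = -7*(-17/55) = 119/55)
(235 + y(W(-3), 17))² = (235 + 119/55)² = (13044/55)² = 170145936/3025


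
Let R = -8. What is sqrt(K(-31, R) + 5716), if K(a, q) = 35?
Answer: 9*sqrt(71) ≈ 75.835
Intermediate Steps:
sqrt(K(-31, R) + 5716) = sqrt(35 + 5716) = sqrt(5751) = 9*sqrt(71)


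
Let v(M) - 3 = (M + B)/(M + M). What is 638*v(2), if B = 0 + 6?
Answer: 3190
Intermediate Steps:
B = 6
v(M) = 3 + (6 + M)/(2*M) (v(M) = 3 + (M + 6)/(M + M) = 3 + (6 + M)/((2*M)) = 3 + (6 + M)*(1/(2*M)) = 3 + (6 + M)/(2*M))
638*v(2) = 638*(7/2 + 3/2) = 638*5 = 3190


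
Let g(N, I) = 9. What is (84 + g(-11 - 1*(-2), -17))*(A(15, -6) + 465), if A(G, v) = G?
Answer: 44640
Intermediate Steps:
(84 + g(-11 - 1*(-2), -17))*(A(15, -6) + 465) = (84 + 9)*(15 + 465) = 93*480 = 44640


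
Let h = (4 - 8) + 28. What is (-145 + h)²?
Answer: 14641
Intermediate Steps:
h = 24 (h = -4 + 28 = 24)
(-145 + h)² = (-145 + 24)² = (-121)² = 14641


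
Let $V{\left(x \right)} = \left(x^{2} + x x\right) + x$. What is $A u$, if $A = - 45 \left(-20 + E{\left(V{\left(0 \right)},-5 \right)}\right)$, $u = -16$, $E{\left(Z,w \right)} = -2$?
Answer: $-15840$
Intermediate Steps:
$V{\left(x \right)} = x + 2 x^{2}$ ($V{\left(x \right)} = \left(x^{2} + x^{2}\right) + x = 2 x^{2} + x = x + 2 x^{2}$)
$A = 990$ ($A = - 45 \left(-20 - 2\right) = \left(-45\right) \left(-22\right) = 990$)
$A u = 990 \left(-16\right) = -15840$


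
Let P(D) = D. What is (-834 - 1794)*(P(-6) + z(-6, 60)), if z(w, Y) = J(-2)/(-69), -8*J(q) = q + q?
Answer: 363102/23 ≈ 15787.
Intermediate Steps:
J(q) = -q/4 (J(q) = -(q + q)/8 = -q/4)
z(w, Y) = -1/138 (z(w, Y) = -1/4*(-2)/(-69) = (1/2)*(-1/69) = -1/138)
(-834 - 1794)*(P(-6) + z(-6, 60)) = (-834 - 1794)*(-6 - 1/138) = -2628*(-829/138) = 363102/23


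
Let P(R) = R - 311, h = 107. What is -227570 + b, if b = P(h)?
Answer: -227774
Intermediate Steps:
P(R) = -311 + R
b = -204 (b = -311 + 107 = -204)
-227570 + b = -227570 - 204 = -227774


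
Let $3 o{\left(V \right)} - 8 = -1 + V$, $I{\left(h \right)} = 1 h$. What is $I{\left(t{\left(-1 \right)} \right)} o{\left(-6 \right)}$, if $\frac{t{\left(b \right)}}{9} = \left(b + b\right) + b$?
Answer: $-9$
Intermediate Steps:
$t{\left(b \right)} = 27 b$ ($t{\left(b \right)} = 9 \left(\left(b + b\right) + b\right) = 9 \left(2 b + b\right) = 9 \cdot 3 b = 27 b$)
$I{\left(h \right)} = h$
$o{\left(V \right)} = \frac{7}{3} + \frac{V}{3}$ ($o{\left(V \right)} = \frac{8}{3} + \frac{-1 + V}{3} = \frac{8}{3} + \left(- \frac{1}{3} + \frac{V}{3}\right) = \frac{7}{3} + \frac{V}{3}$)
$I{\left(t{\left(-1 \right)} \right)} o{\left(-6 \right)} = 27 \left(-1\right) \left(\frac{7}{3} + \frac{1}{3} \left(-6\right)\right) = - 27 \left(\frac{7}{3} - 2\right) = \left(-27\right) \frac{1}{3} = -9$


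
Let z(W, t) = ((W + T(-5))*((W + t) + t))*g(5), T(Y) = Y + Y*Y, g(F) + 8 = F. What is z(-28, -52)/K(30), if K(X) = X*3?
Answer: -176/5 ≈ -35.200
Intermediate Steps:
g(F) = -8 + F
K(X) = 3*X
T(Y) = Y + Y²
z(W, t) = -3*(20 + W)*(W + 2*t) (z(W, t) = ((W - 5*(1 - 5))*((W + t) + t))*(-8 + 5) = ((W - 5*(-4))*(W + 2*t))*(-3) = ((W + 20)*(W + 2*t))*(-3) = ((20 + W)*(W + 2*t))*(-3) = -3*(20 + W)*(W + 2*t))
z(-28, -52)/K(30) = (-120*(-52) - 60*(-28) - 3*(-28)² - 6*(-28)*(-52))/((3*30)) = (6240 + 1680 - 3*784 - 8736)/90 = (6240 + 1680 - 2352 - 8736)*(1/90) = -3168*1/90 = -176/5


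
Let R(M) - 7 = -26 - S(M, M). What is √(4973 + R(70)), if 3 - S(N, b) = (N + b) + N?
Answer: √5161 ≈ 71.840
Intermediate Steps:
S(N, b) = 3 - b - 2*N (S(N, b) = 3 - ((N + b) + N) = 3 - (b + 2*N) = 3 + (-b - 2*N) = 3 - b - 2*N)
R(M) = -22 + 3*M (R(M) = 7 + (-26 - (3 - M - 2*M)) = 7 + (-26 - (3 - 3*M)) = 7 + (-26 + (-3 + 3*M)) = 7 + (-29 + 3*M) = -22 + 3*M)
√(4973 + R(70)) = √(4973 + (-22 + 3*70)) = √(4973 + (-22 + 210)) = √(4973 + 188) = √5161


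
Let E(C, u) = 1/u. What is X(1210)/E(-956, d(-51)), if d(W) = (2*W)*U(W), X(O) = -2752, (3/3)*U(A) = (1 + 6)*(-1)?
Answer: -1964928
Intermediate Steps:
U(A) = -7 (U(A) = (1 + 6)*(-1) = 7*(-1) = -7)
d(W) = -14*W (d(W) = (2*W)*(-7) = -14*W)
X(1210)/E(-956, d(-51)) = -2752*(-14*(-51)) = -2752/(1/714) = -2752/1/714 = -2752*714 = -1964928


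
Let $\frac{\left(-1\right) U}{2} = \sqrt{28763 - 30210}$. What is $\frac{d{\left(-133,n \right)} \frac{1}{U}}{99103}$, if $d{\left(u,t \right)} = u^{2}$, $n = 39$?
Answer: $\frac{17689 i \sqrt{1447}}{286804082} \approx 0.0023461 i$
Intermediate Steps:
$U = - 2 i \sqrt{1447}$ ($U = - 2 \sqrt{28763 - 30210} = - 2 \sqrt{-1447} = - 2 i \sqrt{1447} \approx - 76.079 i$)
$\frac{d{\left(-133,n \right)} \frac{1}{U}}{99103} = \frac{\left(-133\right)^{2} \frac{1}{\left(-2\right) i \sqrt{1447}}}{99103} = 17689 \frac{i \sqrt{1447}}{2894} \cdot \frac{1}{99103} = \frac{17689 i \sqrt{1447}}{2894} \cdot \frac{1}{99103} = \frac{17689 i \sqrt{1447}}{286804082}$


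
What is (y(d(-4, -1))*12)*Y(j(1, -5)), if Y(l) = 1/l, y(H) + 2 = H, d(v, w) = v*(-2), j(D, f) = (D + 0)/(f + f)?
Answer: -720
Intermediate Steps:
j(D, f) = D/(2*f) (j(D, f) = D/((2*f)) = D*(1/(2*f)) = D/(2*f))
d(v, w) = -2*v
y(H) = -2 + H
(y(d(-4, -1))*12)*Y(j(1, -5)) = ((-2 - 2*(-4))*12)/(((1/2)*1/(-5))) = ((-2 + 8)*12)/(((1/2)*1*(-1/5))) = (6*12)/(-1/10) = 72*(-10) = -720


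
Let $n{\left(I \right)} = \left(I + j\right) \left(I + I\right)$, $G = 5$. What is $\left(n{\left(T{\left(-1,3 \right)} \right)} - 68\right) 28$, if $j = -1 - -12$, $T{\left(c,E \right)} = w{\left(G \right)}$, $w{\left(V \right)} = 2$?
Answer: $-448$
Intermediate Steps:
$T{\left(c,E \right)} = 2$
$j = 11$ ($j = -1 + 12 = 11$)
$n{\left(I \right)} = 2 I \left(11 + I\right)$ ($n{\left(I \right)} = \left(I + 11\right) \left(I + I\right) = \left(11 + I\right) 2 I = 2 I \left(11 + I\right)$)
$\left(n{\left(T{\left(-1,3 \right)} \right)} - 68\right) 28 = \left(2 \cdot 2 \left(11 + 2\right) - 68\right) 28 = \left(2 \cdot 2 \cdot 13 - 68\right) 28 = \left(52 - 68\right) 28 = \left(-16\right) 28 = -448$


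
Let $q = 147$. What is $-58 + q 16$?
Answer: $2294$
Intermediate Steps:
$-58 + q 16 = -58 + 147 \cdot 16 = -58 + 2352 = 2294$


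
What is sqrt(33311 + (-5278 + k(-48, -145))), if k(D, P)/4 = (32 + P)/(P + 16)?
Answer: sqrt(466555461)/129 ≈ 167.44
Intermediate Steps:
k(D, P) = 4*(32 + P)/(16 + P) (k(D, P) = 4*((32 + P)/(P + 16)) = 4*((32 + P)/(16 + P)) = 4*(32 + P)/(16 + P))
sqrt(33311 + (-5278 + k(-48, -145))) = sqrt(33311 + (-5278 + 4*(32 - 145)/(16 - 145))) = sqrt(33311 + (-5278 + 4*(-113)/(-129))) = sqrt(33311 + (-5278 + 4*(-1/129)*(-113))) = sqrt(33311 + (-5278 + 452/129)) = sqrt(33311 - 680410/129) = sqrt(3616709/129) = sqrt(466555461)/129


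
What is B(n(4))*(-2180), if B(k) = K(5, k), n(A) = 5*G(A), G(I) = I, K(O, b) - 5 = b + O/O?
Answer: -56680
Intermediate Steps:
K(O, b) = 6 + b (K(O, b) = 5 + (b + O/O) = 5 + (b + 1) = 5 + (1 + b) = 6 + b)
n(A) = 5*A
B(k) = 6 + k
B(n(4))*(-2180) = (6 + 5*4)*(-2180) = (6 + 20)*(-2180) = 26*(-2180) = -56680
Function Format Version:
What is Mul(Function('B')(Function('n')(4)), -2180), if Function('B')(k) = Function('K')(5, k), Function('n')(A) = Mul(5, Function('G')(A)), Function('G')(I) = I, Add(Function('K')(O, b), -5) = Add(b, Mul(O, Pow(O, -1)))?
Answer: -56680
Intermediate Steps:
Function('K')(O, b) = Add(6, b) (Function('K')(O, b) = Add(5, Add(b, Mul(O, Pow(O, -1)))) = Add(5, Add(b, 1)) = Add(5, Add(1, b)) = Add(6, b))
Function('n')(A) = Mul(5, A)
Function('B')(k) = Add(6, k)
Mul(Function('B')(Function('n')(4)), -2180) = Mul(Add(6, Mul(5, 4)), -2180) = Mul(Add(6, 20), -2180) = Mul(26, -2180) = -56680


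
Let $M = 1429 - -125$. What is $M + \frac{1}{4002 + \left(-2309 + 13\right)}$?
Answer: $\frac{2651125}{1706} \approx 1554.0$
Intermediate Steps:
$M = 1554$ ($M = 1429 + \left(132 - 7\right) = 1429 + 125 = 1554$)
$M + \frac{1}{4002 + \left(-2309 + 13\right)} = 1554 + \frac{1}{4002 + \left(-2309 + 13\right)} = 1554 + \frac{1}{4002 - 2296} = 1554 + \frac{1}{1706} = \frac{2651125}{1706}$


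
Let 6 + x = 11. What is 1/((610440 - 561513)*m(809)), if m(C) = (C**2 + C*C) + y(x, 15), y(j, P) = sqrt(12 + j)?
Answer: 1308962/83830617503150829 - sqrt(17)/83830617503150829 ≈ 1.5614e-11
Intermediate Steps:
x = 5 (x = -6 + 11 = 5)
m(C) = sqrt(17) + 2*C**2 (m(C) = (C**2 + C*C) + sqrt(12 + 5) = (C**2 + C**2) + sqrt(17) = 2*C**2 + sqrt(17) = sqrt(17) + 2*C**2)
1/((610440 - 561513)*m(809)) = 1/((610440 - 561513)*(sqrt(17) + 2*809**2)) = 1/(48927*(sqrt(17) + 2*654481)) = 1/(48927*(sqrt(17) + 1308962)) = 1/(48927*(1308962 + sqrt(17)))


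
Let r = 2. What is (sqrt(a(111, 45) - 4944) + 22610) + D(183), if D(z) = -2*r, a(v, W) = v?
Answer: 22606 + 3*I*sqrt(537) ≈ 22606.0 + 69.52*I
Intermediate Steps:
D(z) = -4 (D(z) = -2*2 = -4)
(sqrt(a(111, 45) - 4944) + 22610) + D(183) = (sqrt(111 - 4944) + 22610) - 4 = (sqrt(-4833) + 22610) - 4 = (3*I*sqrt(537) + 22610) - 4 = (22610 + 3*I*sqrt(537)) - 4 = 22606 + 3*I*sqrt(537)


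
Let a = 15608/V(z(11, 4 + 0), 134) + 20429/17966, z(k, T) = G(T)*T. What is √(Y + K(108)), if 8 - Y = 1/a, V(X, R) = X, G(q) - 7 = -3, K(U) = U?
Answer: √8928189185970903/8773131 ≈ 10.770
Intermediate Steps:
G(q) = 4 (G(q) = 7 - 3 = 4)
z(k, T) = 4*T
a = 8773131/8983 (a = 15608/((4*(4 + 0))) + 20429/17966 = 15608/((4*4)) + 20429*(1/17966) = 15608/16 + 20429/17966 = 15608*(1/16) + 20429/17966 = 1951/2 + 20429/17966 = 8773131/8983 ≈ 976.64)
Y = 70176065/8773131 (Y = 8 - 1/8773131/8983 = 8 - 1*8983/8773131 = 8 - 8983/8773131 = 70176065/8773131 ≈ 7.9990)
√(Y + K(108)) = √(70176065/8773131 + 108) = √(1017674213/8773131) = √8928189185970903/8773131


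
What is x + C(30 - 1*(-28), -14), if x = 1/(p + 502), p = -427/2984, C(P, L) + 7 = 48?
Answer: 61402165/1497541 ≈ 41.002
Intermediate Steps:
C(P, L) = 41 (C(P, L) = -7 + 48 = 41)
p = -427/2984 (p = -427*1/2984 = -427/2984 ≈ -0.14310)
x = 2984/1497541 (x = 1/(-427/2984 + 502) = 1/(1497541/2984) = 2984/1497541 ≈ 0.0019926)
x + C(30 - 1*(-28), -14) = 2984/1497541 + 41 = 61402165/1497541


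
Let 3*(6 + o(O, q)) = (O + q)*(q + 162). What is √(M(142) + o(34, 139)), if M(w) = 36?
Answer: √156489/3 ≈ 131.86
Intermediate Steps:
o(O, q) = -6 + (162 + q)*(O + q)/3 (o(O, q) = -6 + ((O + q)*(q + 162))/3 = -6 + ((O + q)*(162 + q))/3 = -6 + ((162 + q)*(O + q))/3 = -6 + (162 + q)*(O + q)/3)
√(M(142) + o(34, 139)) = √(36 + (-6 + 54*34 + 54*139 + (⅓)*139² + (⅓)*34*139)) = √(36 + (-6 + 1836 + 7506 + (⅓)*19321 + 4726/3)) = √(36 + (-6 + 1836 + 7506 + 19321/3 + 4726/3)) = √(36 + 52055/3) = √(52163/3) = √156489/3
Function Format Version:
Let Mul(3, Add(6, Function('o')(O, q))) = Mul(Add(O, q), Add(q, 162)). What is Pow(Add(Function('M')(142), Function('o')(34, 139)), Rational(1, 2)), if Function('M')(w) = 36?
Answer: Mul(Rational(1, 3), Pow(156489, Rational(1, 2))) ≈ 131.86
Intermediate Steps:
Function('o')(O, q) = Add(-6, Mul(Rational(1, 3), Add(162, q), Add(O, q))) (Function('o')(O, q) = Add(-6, Mul(Rational(1, 3), Mul(Add(O, q), Add(q, 162)))) = Add(-6, Mul(Rational(1, 3), Mul(Add(O, q), Add(162, q)))) = Add(-6, Mul(Rational(1, 3), Mul(Add(162, q), Add(O, q)))) = Add(-6, Mul(Rational(1, 3), Add(162, q), Add(O, q))))
Pow(Add(Function('M')(142), Function('o')(34, 139)), Rational(1, 2)) = Pow(Add(36, Add(-6, Mul(54, 34), Mul(54, 139), Mul(Rational(1, 3), Pow(139, 2)), Mul(Rational(1, 3), 34, 139))), Rational(1, 2)) = Pow(Add(36, Add(-6, 1836, 7506, Mul(Rational(1, 3), 19321), Rational(4726, 3))), Rational(1, 2)) = Pow(Add(36, Add(-6, 1836, 7506, Rational(19321, 3), Rational(4726, 3))), Rational(1, 2)) = Pow(Add(36, Rational(52055, 3)), Rational(1, 2)) = Pow(Rational(52163, 3), Rational(1, 2)) = Mul(Rational(1, 3), Pow(156489, Rational(1, 2)))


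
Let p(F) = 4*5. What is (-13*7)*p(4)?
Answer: -1820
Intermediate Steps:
p(F) = 20
(-13*7)*p(4) = -13*7*20 = -91*20 = -1820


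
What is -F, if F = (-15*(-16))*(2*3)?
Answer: -1440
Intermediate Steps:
F = 1440 (F = 240*6 = 1440)
-F = -1*1440 = -1440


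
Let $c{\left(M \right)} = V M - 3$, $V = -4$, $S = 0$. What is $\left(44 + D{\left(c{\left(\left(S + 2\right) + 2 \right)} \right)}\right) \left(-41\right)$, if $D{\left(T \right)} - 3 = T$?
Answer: $-1148$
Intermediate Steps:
$c{\left(M \right)} = -3 - 4 M$ ($c{\left(M \right)} = - 4 M - 3 = -3 - 4 M$)
$D{\left(T \right)} = 3 + T$
$\left(44 + D{\left(c{\left(\left(S + 2\right) + 2 \right)} \right)}\right) \left(-41\right) = \left(44 + \left(3 - \left(3 + 4 \left(\left(0 + 2\right) + 2\right)\right)\right)\right) \left(-41\right) = \left(44 + \left(3 - \left(3 + 4 \left(2 + 2\right)\right)\right)\right) \left(-41\right) = \left(44 + \left(3 - 19\right)\right) \left(-41\right) = \left(44 - 16\right) \left(-41\right) = 28 \left(-41\right) = -1148$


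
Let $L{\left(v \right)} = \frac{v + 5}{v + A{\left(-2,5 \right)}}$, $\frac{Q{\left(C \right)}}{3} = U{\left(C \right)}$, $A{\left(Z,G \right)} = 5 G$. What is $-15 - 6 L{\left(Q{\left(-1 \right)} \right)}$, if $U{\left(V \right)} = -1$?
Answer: $- \frac{171}{11} \approx -15.545$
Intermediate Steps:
$Q{\left(C \right)} = -3$ ($Q{\left(C \right)} = 3 \left(-1\right) = -3$)
$L{\left(v \right)} = \frac{5 + v}{25 + v}$ ($L{\left(v \right)} = \frac{v + 5}{v + 5 \cdot 5} = \frac{5 + v}{v + 25} = \frac{5 + v}{25 + v}$)
$-15 - 6 L{\left(Q{\left(-1 \right)} \right)} = -15 - 6 \frac{5 - 3}{25 - 3} = -15 - 6 \cdot \frac{1}{22} \cdot 2 = -15 - \frac{6}{11} = - \frac{171}{11}$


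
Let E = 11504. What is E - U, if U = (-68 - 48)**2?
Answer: -1952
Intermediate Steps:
U = 13456 (U = (-116)**2 = 13456)
E - U = 11504 - 1*13456 = 11504 - 13456 = -1952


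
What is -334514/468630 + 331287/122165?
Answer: 2287702480/1145003679 ≈ 1.9980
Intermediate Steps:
-334514/468630 + 331287/122165 = -334514*1/468630 + 331287*(1/122165) = -167257/234315 + 331287/122165 = 2287702480/1145003679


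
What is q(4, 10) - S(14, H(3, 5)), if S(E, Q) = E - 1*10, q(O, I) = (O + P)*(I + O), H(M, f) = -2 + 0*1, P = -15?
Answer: -158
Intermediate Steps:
H(M, f) = -2 (H(M, f) = -2 + 0 = -2)
q(O, I) = (-15 + O)*(I + O) (q(O, I) = (O - 15)*(I + O) = (-15 + O)*(I + O))
S(E, Q) = -10 + E (S(E, Q) = E - 10 = -10 + E)
q(4, 10) - S(14, H(3, 5)) = (4² - 15*10 - 15*4 + 10*4) - (-10 + 14) = (16 - 150 - 60 + 40) - 1*4 = -154 - 4 = -158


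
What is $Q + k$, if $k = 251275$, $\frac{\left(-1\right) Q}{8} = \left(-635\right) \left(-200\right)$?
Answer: $-764725$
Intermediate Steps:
$Q = -1016000$ ($Q = - 8 \left(\left(-635\right) \left(-200\right)\right) = \left(-8\right) 127000 = -1016000$)
$Q + k = -1016000 + 251275 = -764725$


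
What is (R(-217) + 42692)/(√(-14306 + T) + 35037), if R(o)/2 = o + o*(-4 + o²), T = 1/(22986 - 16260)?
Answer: -4805704450304784/8256875770049 + 20392632*I*√647190214530/8256875770049 ≈ -582.02 + 1.9869*I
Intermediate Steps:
T = 1/6726 ≈ 0.00014868
R(o) = 2*o + 2*o*(-4 + o²) (R(o) = 2*(o + o*(-4 + o²)) = 2*o + 2*o*(-4 + o²))
(R(-217) + 42692)/(√(-14306 + T) + 35037) = (2*(-217)*(-3 + (-217)²) + 42692)/(√(-14306 + 1/6726) + 35037) = (2*(-217)*(-3 + 47089) + 42692)/(√(-96222155/6726) + 35037) = (2*(-217)*47086 + 42692)/(I*√647190214530/6726 + 35037) = (-20435324 + 42692)/(35037 + I*√647190214530/6726) = -20392632/(35037 + I*√647190214530/6726)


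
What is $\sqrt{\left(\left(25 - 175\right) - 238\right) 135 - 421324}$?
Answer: $2 i \sqrt{118426} \approx 688.26 i$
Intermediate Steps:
$\sqrt{\left(\left(25 - 175\right) - 238\right) 135 - 421324} = \sqrt{\left(-150 - 238\right) 135 - 421324} = \sqrt{\left(-388\right) 135 - 421324} = \sqrt{-52380 - 421324} = \sqrt{-473704} = 2 i \sqrt{118426}$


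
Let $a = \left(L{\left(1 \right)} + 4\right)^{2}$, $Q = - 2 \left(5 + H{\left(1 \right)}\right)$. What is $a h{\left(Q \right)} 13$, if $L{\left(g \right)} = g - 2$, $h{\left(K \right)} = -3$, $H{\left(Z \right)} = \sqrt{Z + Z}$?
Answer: $-351$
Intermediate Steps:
$H{\left(Z \right)} = \sqrt{2} \sqrt{Z}$ ($H{\left(Z \right)} = \sqrt{2 Z} = \sqrt{2} \sqrt{Z}$)
$Q = -10 - 2 \sqrt{2}$ ($Q = - 2 \left(5 + \sqrt{2} \sqrt{1}\right) = - 2 \left(5 + \sqrt{2} \cdot 1\right) = - 2 \left(5 + \sqrt{2}\right) = -10 - 2 \sqrt{2} \approx -12.828$)
$L{\left(g \right)} = -2 + g$ ($L{\left(g \right)} = g - 2 = -2 + g$)
$a = 9$ ($a = \left(\left(-2 + 1\right) + 4\right)^{2} = \left(-1 + 4\right)^{2} = 3^{2} = 9$)
$a h{\left(Q \right)} 13 = 9 \left(-3\right) 13 = \left(-27\right) 13 = -351$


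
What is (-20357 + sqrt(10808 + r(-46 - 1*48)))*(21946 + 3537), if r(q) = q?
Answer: -518757431 + 25483*sqrt(10714) ≈ -5.1612e+8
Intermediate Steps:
(-20357 + sqrt(10808 + r(-46 - 1*48)))*(21946 + 3537) = (-20357 + sqrt(10808 + (-46 - 1*48)))*(21946 + 3537) = (-20357 + sqrt(10808 + (-46 - 48)))*25483 = (-20357 + sqrt(10808 - 94))*25483 = (-20357 + sqrt(10714))*25483 = -518757431 + 25483*sqrt(10714)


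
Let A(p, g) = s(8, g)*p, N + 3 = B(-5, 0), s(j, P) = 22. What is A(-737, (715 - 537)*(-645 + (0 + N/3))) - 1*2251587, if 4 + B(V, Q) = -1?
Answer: -2267801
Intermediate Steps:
B(V, Q) = -5 (B(V, Q) = -4 - 1 = -5)
N = -8 (N = -3 - 5 = -8)
A(p, g) = 22*p
A(-737, (715 - 537)*(-645 + (0 + N/3))) - 1*2251587 = 22*(-737) - 1*2251587 = -16214 - 2251587 = -2267801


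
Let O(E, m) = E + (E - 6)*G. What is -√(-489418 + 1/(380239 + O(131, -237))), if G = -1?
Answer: -3*I*√7862568689837245/380245 ≈ -699.58*I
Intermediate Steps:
O(E, m) = 6 (O(E, m) = E + (E - 6)*(-1) = E + (-6 + E)*(-1) = E + (6 - E) = 6)
-√(-489418 + 1/(380239 + O(131, -237))) = -√(-489418 + 1/(380239 + 6)) = -√(-489418 + 1/380245) = -√(-186098747409/380245) = -3*I*√7862568689837245/380245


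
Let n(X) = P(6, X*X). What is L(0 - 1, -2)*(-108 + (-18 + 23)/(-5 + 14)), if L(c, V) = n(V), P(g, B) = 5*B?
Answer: -19340/9 ≈ -2148.9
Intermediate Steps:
n(X) = 5*X² (n(X) = 5*(X*X) = 5*X²)
L(c, V) = 5*V²
L(0 - 1, -2)*(-108 + (-18 + 23)/(-5 + 14)) = (5*(-2)²)*(-108 + (-18 + 23)/(-5 + 14)) = (5*4)*(-108 + 5/9) = 20*(-108 + 5*(⅑)) = 20*(-108 + 5/9) = 20*(-967/9) = -19340/9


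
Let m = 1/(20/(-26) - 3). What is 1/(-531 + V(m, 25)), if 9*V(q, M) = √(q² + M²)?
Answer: -103269411/54834556447 - 441*√1500794/54834556447 ≈ -0.0018931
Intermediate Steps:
m = -13/49 (m = 1/(20*(-1/26) - 3) = 1/(-10/13 - 3) = 1/(-49/13) = -13/49 ≈ -0.26531)
V(q, M) = √(M² + q²)/9 (V(q, M) = √(q² + M²)/9 = √(M² + q²)/9)
1/(-531 + V(m, 25)) = 1/(-531 + √(25² + (-13/49)²)/9) = 1/(-531 + √(625 + 169/2401)/9) = 1/(-531 + √(1500794/2401)/9) = 1/(-531 + (√1500794/49)/9) = 1/(-531 + √1500794/441)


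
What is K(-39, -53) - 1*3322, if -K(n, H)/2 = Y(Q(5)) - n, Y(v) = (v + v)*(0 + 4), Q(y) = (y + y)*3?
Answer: -3880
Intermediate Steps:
Q(y) = 6*y (Q(y) = (2*y)*3 = 6*y)
Y(v) = 8*v (Y(v) = (2*v)*4 = 8*v)
K(n, H) = -480 + 2*n (K(n, H) = -2*(8*(6*5) - n) = -2*(8*30 - n) = -2*(240 - n) = -480 + 2*n)
K(-39, -53) - 1*3322 = (-480 + 2*(-39)) - 1*3322 = (-480 - 78) - 3322 = -558 - 3322 = -3880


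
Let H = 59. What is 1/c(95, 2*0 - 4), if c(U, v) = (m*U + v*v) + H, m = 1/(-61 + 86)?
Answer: 5/394 ≈ 0.012690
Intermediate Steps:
m = 1/25 ≈ 0.040000
c(U, v) = 59 + v² + U/25 (c(U, v) = (U/25 + v*v) + 59 = (U/25 + v²) + 59 = (v² + U/25) + 59 = 59 + v² + U/25)
1/c(95, 2*0 - 4) = 1/(59 + (2*0 - 4)² + (1/25)*95) = 1/(59 + (0 - 4)² + 19/5) = 1/(59 + (-4)² + 19/5) = 1/(59 + 16 + 19/5) = 1/(394/5) = 5/394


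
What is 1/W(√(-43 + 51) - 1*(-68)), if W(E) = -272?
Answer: -1/272 ≈ -0.0036765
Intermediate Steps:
1/W(√(-43 + 51) - 1*(-68)) = 1/(-272) = -1/272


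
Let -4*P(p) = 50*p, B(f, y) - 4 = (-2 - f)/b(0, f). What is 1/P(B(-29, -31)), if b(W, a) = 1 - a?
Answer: -4/245 ≈ -0.016327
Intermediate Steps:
B(f, y) = 4 + (-2 - f)/(1 - f)
P(p) = -25*p/2
1/P(B(-29, -31)) = 1/(-25*(-2 + 5*(-29))/(2*(-1 - 29))) = 1/(-25*(-2 - 145)/(2*(-30))) = 1/(-(-5)*(-147)/12) = 1/(-25/2*49/10) = 1/(-245/4) = -4/245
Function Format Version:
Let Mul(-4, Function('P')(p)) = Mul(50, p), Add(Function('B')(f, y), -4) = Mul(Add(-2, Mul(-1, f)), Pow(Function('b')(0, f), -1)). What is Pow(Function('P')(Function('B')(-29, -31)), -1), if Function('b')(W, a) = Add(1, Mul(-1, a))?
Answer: Rational(-4, 245) ≈ -0.016327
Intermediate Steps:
Function('B')(f, y) = Add(4, Mul(Pow(Add(1, Mul(-1, f)), -1), Add(-2, Mul(-1, f)))) (Function('B')(f, y) = Add(4, Mul(Add(-2, Mul(-1, f)), Pow(Add(1, Mul(-1, f)), -1))) = Add(4, Mul(Pow(Add(1, Mul(-1, f)), -1), Add(-2, Mul(-1, f)))))
Function('P')(p) = Mul(Rational(-25, 2), p) (Function('P')(p) = Mul(Rational(-1, 4), Mul(50, p)) = Mul(Rational(-25, 2), p))
Pow(Function('P')(Function('B')(-29, -31)), -1) = Pow(Mul(Rational(-25, 2), Mul(Pow(Add(-1, -29), -1), Add(-2, Mul(5, -29)))), -1) = Pow(Mul(Rational(-25, 2), Mul(Pow(-30, -1), Add(-2, -145))), -1) = Pow(Mul(Rational(-25, 2), Mul(Rational(-1, 30), -147)), -1) = Pow(Mul(Rational(-25, 2), Rational(49, 10)), -1) = Pow(Rational(-245, 4), -1) = Rational(-4, 245)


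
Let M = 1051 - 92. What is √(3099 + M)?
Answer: √4058 ≈ 63.702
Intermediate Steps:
M = 959
√(3099 + M) = √(3099 + 959) = √4058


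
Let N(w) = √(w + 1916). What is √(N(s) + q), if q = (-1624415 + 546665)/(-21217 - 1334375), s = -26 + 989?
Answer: √(10145758875 + 12761317156*√2879)/112966 ≈ 7.3791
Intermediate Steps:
s = 963
q = 179625/225932 (q = -1077750/(-1355592) = -1077750*(-1/1355592) = 179625/225932 ≈ 0.79504)
N(w) = √(1916 + w)
√(N(s) + q) = √(√(1916 + 963) + 179625/225932) = √(√2879 + 179625/225932) = √(179625/225932 + √2879)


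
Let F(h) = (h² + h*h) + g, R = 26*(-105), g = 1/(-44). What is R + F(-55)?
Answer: 146079/44 ≈ 3320.0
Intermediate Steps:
g = -1/44 ≈ -0.022727
R = -2730
F(h) = -1/44 + 2*h² (F(h) = (h² + h*h) - 1/44 = (h² + h²) - 1/44 = 2*h² - 1/44 = -1/44 + 2*h²)
R + F(-55) = -2730 + (-1/44 + 2*(-55)²) = -2730 + (-1/44 + 2*3025) = -2730 + (-1/44 + 6050) = -2730 + 266199/44 = 146079/44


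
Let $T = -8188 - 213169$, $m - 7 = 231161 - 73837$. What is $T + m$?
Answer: $-64026$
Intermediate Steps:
$m = 157331$ ($m = 7 + \left(231161 - 73837\right) = 7 + 157324 = 157331$)
$T = -221357$
$T + m = -221357 + 157331 = -64026$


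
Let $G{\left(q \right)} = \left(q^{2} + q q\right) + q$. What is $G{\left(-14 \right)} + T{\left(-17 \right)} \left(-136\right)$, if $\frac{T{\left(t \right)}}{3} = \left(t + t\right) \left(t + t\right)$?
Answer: $-471270$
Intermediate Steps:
$T{\left(t \right)} = 12 t^{2}$ ($T{\left(t \right)} = 3 \left(t + t\right) \left(t + t\right) = 3 \cdot 2 t 2 t = 3 \cdot 4 t^{2} = 12 t^{2}$)
$G{\left(q \right)} = q + 2 q^{2}$ ($G{\left(q \right)} = \left(q^{2} + q^{2}\right) + q = 2 q^{2} + q = q + 2 q^{2}$)
$G{\left(-14 \right)} + T{\left(-17 \right)} \left(-136\right) = - 14 \left(1 + 2 \left(-14\right)\right) + 12 \left(-17\right)^{2} \left(-136\right) = - 14 \left(1 - 28\right) + 12 \cdot 289 \left(-136\right) = \left(-14\right) \left(-27\right) + 3468 \left(-136\right) = 378 - 471648 = -471270$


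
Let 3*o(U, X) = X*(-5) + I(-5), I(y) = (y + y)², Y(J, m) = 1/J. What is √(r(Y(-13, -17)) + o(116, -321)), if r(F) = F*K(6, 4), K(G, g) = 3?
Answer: 2*√216021/39 ≈ 23.835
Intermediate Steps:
I(y) = 4*y² (I(y) = (2*y)² = 4*y²)
r(F) = 3*F (r(F) = F*3 = 3*F)
o(U, X) = 100/3 - 5*X/3 (o(U, X) = (X*(-5) + 4*(-5)²)/3 = (-5*X + 4*25)/3 = (-5*X + 100)/3 = (100 - 5*X)/3 = 100/3 - 5*X/3)
√(r(Y(-13, -17)) + o(116, -321)) = √(3/(-13) + (100/3 - 5/3*(-321))) = √(3*(-1/13) + (100/3 + 535)) = √(-3/13 + 1705/3) = √(22156/39) = 2*√216021/39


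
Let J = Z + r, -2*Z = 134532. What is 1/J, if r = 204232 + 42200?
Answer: 1/179166 ≈ 5.5814e-6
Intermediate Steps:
r = 246432
Z = -67266 (Z = -1/2*134532 = -67266)
J = 179166 (J = -67266 + 246432 = 179166)
1/J = 1/179166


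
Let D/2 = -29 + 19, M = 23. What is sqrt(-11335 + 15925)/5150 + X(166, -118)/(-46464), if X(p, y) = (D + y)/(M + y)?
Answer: -23/735680 + 3*sqrt(510)/5150 ≈ 0.013124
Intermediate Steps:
D = -20 (D = 2*(-29 + 19) = 2*(-10) = -20)
X(p, y) = (-20 + y)/(23 + y)
sqrt(-11335 + 15925)/5150 + X(166, -118)/(-46464) = sqrt(-11335 + 15925)/5150 + ((-20 - 118)/(23 - 118))/(-46464) = sqrt(4590)*(1/5150) + (-138/(-95))*(-1/46464) = (3*sqrt(510))*(1/5150) - 1/95*(-138)*(-1/46464) = 3*sqrt(510)/5150 + (138/95)*(-1/46464) = 3*sqrt(510)/5150 - 23/735680 = -23/735680 + 3*sqrt(510)/5150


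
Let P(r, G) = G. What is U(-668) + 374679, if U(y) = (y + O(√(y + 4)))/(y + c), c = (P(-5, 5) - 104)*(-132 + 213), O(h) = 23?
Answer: 3254837118/8687 ≈ 3.7468e+5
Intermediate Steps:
c = -8019 (c = (5 - 104)*(-132 + 213) = -99*81 = -8019)
U(y) = (23 + y)/(-8019 + y) (U(y) = (y + 23)/(y - 8019) = (23 + y)/(-8019 + y))
U(-668) + 374679 = (23 - 668)/(-8019 - 668) + 374679 = -645/(-8687) + 374679 = -1/8687*(-645) + 374679 = 645/8687 + 374679 = 3254837118/8687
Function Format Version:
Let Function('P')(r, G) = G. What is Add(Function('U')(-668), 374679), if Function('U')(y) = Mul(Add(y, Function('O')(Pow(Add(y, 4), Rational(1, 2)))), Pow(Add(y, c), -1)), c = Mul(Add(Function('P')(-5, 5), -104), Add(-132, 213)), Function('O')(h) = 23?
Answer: Rational(3254837118, 8687) ≈ 3.7468e+5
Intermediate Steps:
c = -8019 (c = Mul(Add(5, -104), Add(-132, 213)) = Mul(-99, 81) = -8019)
Function('U')(y) = Mul(Pow(Add(-8019, y), -1), Add(23, y)) (Function('U')(y) = Mul(Add(y, 23), Pow(Add(y, -8019), -1)) = Mul(Add(23, y), Pow(Add(-8019, y), -1)) = Mul(Pow(Add(-8019, y), -1), Add(23, y)))
Add(Function('U')(-668), 374679) = Add(Mul(Pow(Add(-8019, -668), -1), Add(23, -668)), 374679) = Add(Mul(Pow(-8687, -1), -645), 374679) = Add(Mul(Rational(-1, 8687), -645), 374679) = Add(Rational(645, 8687), 374679) = Rational(3254837118, 8687)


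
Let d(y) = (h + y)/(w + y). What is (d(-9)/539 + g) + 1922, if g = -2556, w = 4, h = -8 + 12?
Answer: -341725/539 ≈ -634.00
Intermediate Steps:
h = 4
d(y) = 1 (d(y) = (4 + y)/(4 + y) = 1)
(d(-9)/539 + g) + 1922 = (1/539 - 2556) + 1922 = -1377683/539 + 1922 = -341725/539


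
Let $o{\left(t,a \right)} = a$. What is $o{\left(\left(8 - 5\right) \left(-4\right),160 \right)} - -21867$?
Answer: $22027$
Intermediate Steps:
$o{\left(\left(8 - 5\right) \left(-4\right),160 \right)} - -21867 = 160 - -21867 = 160 + 21867 = 22027$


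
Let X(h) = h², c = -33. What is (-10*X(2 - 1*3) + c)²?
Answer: 1849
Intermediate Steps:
(-10*X(2 - 1*3) + c)² = (-10*(2 - 1*3)² - 33)² = (-10*(2 - 3)² - 33)² = (-10*(-1)² - 33)² = (-10*1 - 33)² = (-10 - 33)² = (-43)² = 1849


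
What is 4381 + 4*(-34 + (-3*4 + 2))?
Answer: 4205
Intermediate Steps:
4381 + 4*(-34 + (-3*4 + 2)) = 4381 + 4*(-34 + (-12 + 2)) = 4381 + 4*(-34 - 10) = 4381 + 4*(-44) = 4381 - 176 = 4205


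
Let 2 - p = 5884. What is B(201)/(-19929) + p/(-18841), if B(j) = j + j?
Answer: 36549432/125160763 ≈ 0.29202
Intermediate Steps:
B(j) = 2*j
p = -5882 (p = 2 - 1*5884 = 2 - 5884 = -5882)
B(201)/(-19929) + p/(-18841) = (2*201)/(-19929) - 5882/(-18841) = 402*(-1/19929) - 5882*(-1/18841) = -134/6643 + 5882/18841 = 36549432/125160763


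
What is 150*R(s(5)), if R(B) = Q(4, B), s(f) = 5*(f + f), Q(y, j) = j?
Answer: 7500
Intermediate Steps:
s(f) = 10*f (s(f) = 5*(2*f) = 10*f)
R(B) = B
150*R(s(5)) = 150*(10*5) = 150*50 = 7500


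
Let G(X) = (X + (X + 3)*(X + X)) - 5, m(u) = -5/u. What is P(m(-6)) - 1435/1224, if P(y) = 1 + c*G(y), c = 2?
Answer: 581/136 ≈ 4.2721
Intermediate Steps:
G(X) = -5 + X + 2*X*(3 + X) (G(X) = (X + (3 + X)*(2*X)) - 5 = (X + 2*X*(3 + X)) - 5 = -5 + X + 2*X*(3 + X))
P(y) = -9 + 4*y**2 + 14*y (P(y) = 1 + 2*(-5 + 2*y**2 + 7*y) = 1 + (-10 + 4*y**2 + 14*y) = -9 + 4*y**2 + 14*y)
P(m(-6)) - 1435/1224 = (-9 + 4*(-5/(-6))**2 + 14*(-5/(-6))) - 1435/1224 = (-9 + 4*(-5*(-1/6))**2 + 14*(-5*(-1/6))) - 1435/1224 = (-9 + 4*(5/6)**2 + 14*(5/6)) - 1*1435/1224 = (-9 + 4*(25/36) + 35/3) - 1435/1224 = (-9 + 25/9 + 35/3) - 1435/1224 = 49/9 - 1435/1224 = 581/136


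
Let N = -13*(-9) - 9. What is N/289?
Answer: 108/289 ≈ 0.37370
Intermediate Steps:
N = 108 (N = 117 - 9 = 108)
N/289 = 108/289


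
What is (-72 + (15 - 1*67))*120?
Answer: -14880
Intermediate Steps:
(-72 + (15 - 1*67))*120 = (-72 + (15 - 67))*120 = (-72 - 52)*120 = -124*120 = -14880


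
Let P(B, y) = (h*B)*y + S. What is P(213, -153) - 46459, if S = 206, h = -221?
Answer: 7155916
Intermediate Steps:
P(B, y) = 206 - 221*B*y (P(B, y) = (-221*B)*y + 206 = -221*B*y + 206 = 206 - 221*B*y)
P(213, -153) - 46459 = (206 - 221*213*(-153)) - 46459 = (206 + 7202169) - 46459 = 7202375 - 46459 = 7155916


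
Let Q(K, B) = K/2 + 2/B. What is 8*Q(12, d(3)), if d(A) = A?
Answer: 160/3 ≈ 53.333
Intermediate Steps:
Q(K, B) = K/2 + 2/B (Q(K, B) = K*(½) + 2/B = K/2 + 2/B)
8*Q(12, d(3)) = 8*((½)*12 + 2/3) = 8*(6 + 2*(⅓)) = 8*(6 + ⅔) = 8*(20/3) = 160/3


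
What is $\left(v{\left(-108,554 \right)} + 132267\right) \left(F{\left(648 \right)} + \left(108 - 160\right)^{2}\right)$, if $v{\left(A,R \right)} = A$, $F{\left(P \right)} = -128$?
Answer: $340441584$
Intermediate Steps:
$\left(v{\left(-108,554 \right)} + 132267\right) \left(F{\left(648 \right)} + \left(108 - 160\right)^{2}\right) = \left(-108 + 132267\right) \left(-128 + \left(108 - 160\right)^{2}\right) = 132159 \left(-128 + \left(-52\right)^{2}\right) = 132159 \left(-128 + 2704\right) = 132159 \cdot 2576 = 340441584$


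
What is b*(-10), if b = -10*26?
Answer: 2600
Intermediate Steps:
b = -260
b*(-10) = -260*(-10) = 2600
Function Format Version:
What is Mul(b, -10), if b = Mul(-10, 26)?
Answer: 2600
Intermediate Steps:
b = -260
Mul(b, -10) = Mul(-260, -10) = 2600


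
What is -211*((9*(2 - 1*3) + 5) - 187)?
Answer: 40301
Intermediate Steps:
-211*((9*(2 - 1*3) + 5) - 187) = -211*((9*(2 - 3) + 5) - 187) = -211*((9*(-1) + 5) - 187) = -211*((-9 + 5) - 187) = -211*(-4 - 187) = -211*(-191) = 40301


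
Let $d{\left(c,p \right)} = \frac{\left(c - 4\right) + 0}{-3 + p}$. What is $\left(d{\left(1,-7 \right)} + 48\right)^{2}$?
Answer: $\frac{233289}{100} \approx 2332.9$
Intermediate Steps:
$d{\left(c,p \right)} = \frac{-4 + c}{-3 + p}$ ($d{\left(c,p \right)} = \frac{\left(-4 + c\right) + 0}{-3 + p} = \frac{-4 + c}{-3 + p}$)
$\left(d{\left(1,-7 \right)} + 48\right)^{2} = \left(\frac{-4 + 1}{-3 - 7} + 48\right)^{2} = \left(\frac{1}{-10} \left(-3\right) + 48\right)^{2} = \left(\left(- \frac{1}{10}\right) \left(-3\right) + 48\right)^{2} = \left(\frac{3}{10} + 48\right)^{2} = \left(\frac{483}{10}\right)^{2} = \frac{233289}{100}$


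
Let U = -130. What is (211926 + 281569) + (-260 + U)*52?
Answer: 473215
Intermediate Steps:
(211926 + 281569) + (-260 + U)*52 = (211926 + 281569) + (-260 - 130)*52 = 493495 - 390*52 = 493495 - 20280 = 473215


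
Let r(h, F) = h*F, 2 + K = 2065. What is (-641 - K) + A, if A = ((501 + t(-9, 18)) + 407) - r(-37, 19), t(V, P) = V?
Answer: -1102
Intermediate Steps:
K = 2063 (K = -2 + 2065 = 2063)
r(h, F) = F*h
A = 1602 (A = ((501 - 9) + 407) - 19*(-37) = (492 + 407) - 1*(-703) = 899 + 703 = 1602)
(-641 - K) + A = (-641 - 1*2063) + 1602 = (-641 - 2063) + 1602 = -2704 + 1602 = -1102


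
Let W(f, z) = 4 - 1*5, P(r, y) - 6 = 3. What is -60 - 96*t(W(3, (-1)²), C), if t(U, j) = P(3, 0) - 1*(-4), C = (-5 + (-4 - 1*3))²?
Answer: -1308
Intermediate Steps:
C = 144 (C = (-5 + (-4 - 3))² = (-5 - 7)² = (-12)² = 144)
P(r, y) = 9 (P(r, y) = 6 + 3 = 9)
W(f, z) = -1 (W(f, z) = 4 - 5 = -1)
t(U, j) = 13 (t(U, j) = 9 - 1*(-4) = 9 + 4 = 13)
-60 - 96*t(W(3, (-1)²), C) = -60 - 96*13 = -60 - 1248 = -1308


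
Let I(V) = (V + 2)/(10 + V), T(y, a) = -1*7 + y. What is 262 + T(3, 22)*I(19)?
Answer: 7514/29 ≈ 259.10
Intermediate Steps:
T(y, a) = -7 + y
I(V) = (2 + V)/(10 + V)
262 + T(3, 22)*I(19) = 262 + (-7 + 3)*((2 + 19)/(10 + 19)) = 262 - 4*21/29 = 262 - 84/29 = 7514/29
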